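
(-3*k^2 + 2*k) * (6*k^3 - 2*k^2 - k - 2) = -18*k^5 + 18*k^4 - k^3 + 4*k^2 - 4*k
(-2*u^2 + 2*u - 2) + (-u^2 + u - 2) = -3*u^2 + 3*u - 4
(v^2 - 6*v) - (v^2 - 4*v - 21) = 21 - 2*v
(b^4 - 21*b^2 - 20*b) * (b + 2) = b^5 + 2*b^4 - 21*b^3 - 62*b^2 - 40*b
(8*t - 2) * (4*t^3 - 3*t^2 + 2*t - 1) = 32*t^4 - 32*t^3 + 22*t^2 - 12*t + 2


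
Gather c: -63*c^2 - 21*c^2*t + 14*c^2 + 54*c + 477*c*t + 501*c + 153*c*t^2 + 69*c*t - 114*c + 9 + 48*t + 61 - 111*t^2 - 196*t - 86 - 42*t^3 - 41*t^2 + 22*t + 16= c^2*(-21*t - 49) + c*(153*t^2 + 546*t + 441) - 42*t^3 - 152*t^2 - 126*t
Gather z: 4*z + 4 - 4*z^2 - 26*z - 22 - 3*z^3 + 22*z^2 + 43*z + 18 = -3*z^3 + 18*z^2 + 21*z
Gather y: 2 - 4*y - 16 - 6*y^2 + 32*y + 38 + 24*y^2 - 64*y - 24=18*y^2 - 36*y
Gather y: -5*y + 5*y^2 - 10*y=5*y^2 - 15*y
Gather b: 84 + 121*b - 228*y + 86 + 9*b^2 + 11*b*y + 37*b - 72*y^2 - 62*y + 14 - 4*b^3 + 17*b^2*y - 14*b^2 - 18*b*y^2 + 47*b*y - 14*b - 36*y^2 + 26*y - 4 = -4*b^3 + b^2*(17*y - 5) + b*(-18*y^2 + 58*y + 144) - 108*y^2 - 264*y + 180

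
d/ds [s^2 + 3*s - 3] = 2*s + 3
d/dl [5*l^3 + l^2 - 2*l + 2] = 15*l^2 + 2*l - 2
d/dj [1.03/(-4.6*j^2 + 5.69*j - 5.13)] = (9.476*j - 5.8607)/(4.6*j^2 - 5.69*j + 5.13)^2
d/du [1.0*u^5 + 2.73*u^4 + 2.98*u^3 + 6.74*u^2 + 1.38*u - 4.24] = 5.0*u^4 + 10.92*u^3 + 8.94*u^2 + 13.48*u + 1.38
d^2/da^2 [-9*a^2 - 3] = -18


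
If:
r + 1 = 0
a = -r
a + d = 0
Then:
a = 1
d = -1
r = -1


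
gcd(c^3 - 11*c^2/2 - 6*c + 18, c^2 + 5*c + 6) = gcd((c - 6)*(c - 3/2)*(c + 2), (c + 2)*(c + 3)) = c + 2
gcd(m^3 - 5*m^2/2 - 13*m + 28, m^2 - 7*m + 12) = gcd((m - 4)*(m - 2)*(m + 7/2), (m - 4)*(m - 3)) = m - 4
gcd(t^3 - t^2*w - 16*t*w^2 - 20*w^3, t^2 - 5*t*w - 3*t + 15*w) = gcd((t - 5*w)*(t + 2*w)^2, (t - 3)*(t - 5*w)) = t - 5*w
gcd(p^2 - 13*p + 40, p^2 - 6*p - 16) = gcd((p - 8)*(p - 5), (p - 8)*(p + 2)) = p - 8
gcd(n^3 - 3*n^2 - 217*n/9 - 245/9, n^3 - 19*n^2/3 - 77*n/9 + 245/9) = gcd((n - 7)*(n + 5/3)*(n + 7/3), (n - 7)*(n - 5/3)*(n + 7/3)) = n^2 - 14*n/3 - 49/3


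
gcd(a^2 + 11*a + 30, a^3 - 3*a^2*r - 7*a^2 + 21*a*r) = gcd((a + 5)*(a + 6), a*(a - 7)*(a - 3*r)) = 1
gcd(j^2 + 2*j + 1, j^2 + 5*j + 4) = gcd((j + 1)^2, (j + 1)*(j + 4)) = j + 1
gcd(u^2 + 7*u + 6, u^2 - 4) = 1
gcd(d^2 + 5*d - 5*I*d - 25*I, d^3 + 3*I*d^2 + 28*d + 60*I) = d - 5*I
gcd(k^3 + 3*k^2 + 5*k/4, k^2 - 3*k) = k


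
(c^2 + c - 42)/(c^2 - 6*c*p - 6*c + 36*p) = (-c - 7)/(-c + 6*p)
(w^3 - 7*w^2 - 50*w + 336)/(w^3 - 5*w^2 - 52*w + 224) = (w - 6)/(w - 4)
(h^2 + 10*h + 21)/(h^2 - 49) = (h + 3)/(h - 7)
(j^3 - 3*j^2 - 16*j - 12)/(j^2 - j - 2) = (j^2 - 4*j - 12)/(j - 2)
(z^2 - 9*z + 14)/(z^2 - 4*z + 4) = (z - 7)/(z - 2)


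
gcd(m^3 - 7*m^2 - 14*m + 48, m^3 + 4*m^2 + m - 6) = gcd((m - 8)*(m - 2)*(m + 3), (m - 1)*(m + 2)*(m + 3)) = m + 3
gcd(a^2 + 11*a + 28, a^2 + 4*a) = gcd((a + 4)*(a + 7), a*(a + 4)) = a + 4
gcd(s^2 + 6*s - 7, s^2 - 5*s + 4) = s - 1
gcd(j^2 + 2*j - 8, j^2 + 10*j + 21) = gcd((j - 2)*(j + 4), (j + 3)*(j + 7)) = 1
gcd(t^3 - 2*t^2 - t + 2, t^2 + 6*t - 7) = t - 1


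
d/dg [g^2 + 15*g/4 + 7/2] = 2*g + 15/4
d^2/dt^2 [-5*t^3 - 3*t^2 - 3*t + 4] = -30*t - 6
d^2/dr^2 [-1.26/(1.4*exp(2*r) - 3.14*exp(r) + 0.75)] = (-1.26*(2.8*exp(r) - 3.14)*(5.6*exp(r) - 6.28)*exp(r) + (7.056*exp(r) - 3.9564)*(1.4*exp(2*r) - 3.14*exp(r) + 0.75))*exp(r)/(1.4*exp(2*r) - 3.14*exp(r) + 0.75)^3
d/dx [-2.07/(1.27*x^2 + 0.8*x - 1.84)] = (5.2578*x + 1.656)/(1.27*x^2 + 0.8*x - 1.84)^2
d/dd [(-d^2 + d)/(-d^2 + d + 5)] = 5*(1 - 2*d)/(d^4 - 2*d^3 - 9*d^2 + 10*d + 25)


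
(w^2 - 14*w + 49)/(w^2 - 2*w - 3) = (-w^2 + 14*w - 49)/(-w^2 + 2*w + 3)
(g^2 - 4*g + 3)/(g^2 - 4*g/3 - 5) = 3*(g - 1)/(3*g + 5)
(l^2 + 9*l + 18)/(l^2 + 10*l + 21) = (l + 6)/(l + 7)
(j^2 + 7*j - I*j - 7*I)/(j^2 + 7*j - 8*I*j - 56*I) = (j - I)/(j - 8*I)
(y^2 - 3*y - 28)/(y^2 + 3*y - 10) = (y^2 - 3*y - 28)/(y^2 + 3*y - 10)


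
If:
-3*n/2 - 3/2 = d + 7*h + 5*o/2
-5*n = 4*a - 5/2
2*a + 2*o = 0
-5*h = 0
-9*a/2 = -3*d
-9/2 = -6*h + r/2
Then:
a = 45/44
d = 135/88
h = 0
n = -7/22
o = -45/44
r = -9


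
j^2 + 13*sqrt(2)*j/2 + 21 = (j + 3*sqrt(2))*(j + 7*sqrt(2)/2)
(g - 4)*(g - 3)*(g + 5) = g^3 - 2*g^2 - 23*g + 60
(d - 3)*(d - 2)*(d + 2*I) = d^3 - 5*d^2 + 2*I*d^2 + 6*d - 10*I*d + 12*I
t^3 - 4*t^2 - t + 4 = (t - 4)*(t - 1)*(t + 1)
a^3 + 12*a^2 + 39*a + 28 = (a + 1)*(a + 4)*(a + 7)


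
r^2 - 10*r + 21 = (r - 7)*(r - 3)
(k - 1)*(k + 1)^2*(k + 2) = k^4 + 3*k^3 + k^2 - 3*k - 2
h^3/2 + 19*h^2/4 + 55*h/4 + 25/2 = (h/2 + 1)*(h + 5/2)*(h + 5)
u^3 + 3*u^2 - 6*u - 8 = (u - 2)*(u + 1)*(u + 4)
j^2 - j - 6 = (j - 3)*(j + 2)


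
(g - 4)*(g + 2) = g^2 - 2*g - 8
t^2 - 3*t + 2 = (t - 2)*(t - 1)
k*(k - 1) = k^2 - k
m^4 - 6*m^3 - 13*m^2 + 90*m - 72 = (m - 6)*(m - 3)*(m - 1)*(m + 4)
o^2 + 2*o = o*(o + 2)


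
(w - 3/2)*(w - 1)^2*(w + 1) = w^4 - 5*w^3/2 + w^2/2 + 5*w/2 - 3/2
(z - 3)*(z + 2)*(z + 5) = z^3 + 4*z^2 - 11*z - 30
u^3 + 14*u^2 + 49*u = u*(u + 7)^2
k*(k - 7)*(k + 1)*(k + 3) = k^4 - 3*k^3 - 25*k^2 - 21*k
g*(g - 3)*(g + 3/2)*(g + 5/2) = g^4 + g^3 - 33*g^2/4 - 45*g/4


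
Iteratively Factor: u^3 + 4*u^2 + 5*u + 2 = (u + 2)*(u^2 + 2*u + 1) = (u + 1)*(u + 2)*(u + 1)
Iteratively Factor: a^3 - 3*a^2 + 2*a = (a - 2)*(a^2 - a) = a*(a - 2)*(a - 1)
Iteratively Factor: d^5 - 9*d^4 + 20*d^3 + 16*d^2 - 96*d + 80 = (d - 2)*(d^4 - 7*d^3 + 6*d^2 + 28*d - 40) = (d - 2)^2*(d^3 - 5*d^2 - 4*d + 20) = (d - 2)^2*(d + 2)*(d^2 - 7*d + 10) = (d - 5)*(d - 2)^2*(d + 2)*(d - 2)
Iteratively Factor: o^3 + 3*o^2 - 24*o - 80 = (o + 4)*(o^2 - o - 20) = (o + 4)^2*(o - 5)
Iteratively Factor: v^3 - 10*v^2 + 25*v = (v)*(v^2 - 10*v + 25) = v*(v - 5)*(v - 5)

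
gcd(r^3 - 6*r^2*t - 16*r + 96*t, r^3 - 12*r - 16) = r - 4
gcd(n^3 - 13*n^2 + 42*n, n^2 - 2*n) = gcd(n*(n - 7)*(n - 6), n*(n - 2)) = n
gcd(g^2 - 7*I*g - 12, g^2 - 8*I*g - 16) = g - 4*I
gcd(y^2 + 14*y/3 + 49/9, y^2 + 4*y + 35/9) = y + 7/3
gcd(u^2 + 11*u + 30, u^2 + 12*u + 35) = u + 5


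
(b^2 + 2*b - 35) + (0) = b^2 + 2*b - 35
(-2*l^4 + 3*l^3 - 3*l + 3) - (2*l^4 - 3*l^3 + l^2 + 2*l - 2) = -4*l^4 + 6*l^3 - l^2 - 5*l + 5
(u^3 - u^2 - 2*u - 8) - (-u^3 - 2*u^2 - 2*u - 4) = 2*u^3 + u^2 - 4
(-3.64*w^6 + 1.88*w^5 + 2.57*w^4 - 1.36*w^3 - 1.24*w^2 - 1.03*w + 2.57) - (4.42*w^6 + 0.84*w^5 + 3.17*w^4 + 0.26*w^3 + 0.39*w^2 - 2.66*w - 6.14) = -8.06*w^6 + 1.04*w^5 - 0.6*w^4 - 1.62*w^3 - 1.63*w^2 + 1.63*w + 8.71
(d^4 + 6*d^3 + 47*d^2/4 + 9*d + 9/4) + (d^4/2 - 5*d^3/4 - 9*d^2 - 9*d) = 3*d^4/2 + 19*d^3/4 + 11*d^2/4 + 9/4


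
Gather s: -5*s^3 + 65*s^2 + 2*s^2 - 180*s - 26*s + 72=-5*s^3 + 67*s^2 - 206*s + 72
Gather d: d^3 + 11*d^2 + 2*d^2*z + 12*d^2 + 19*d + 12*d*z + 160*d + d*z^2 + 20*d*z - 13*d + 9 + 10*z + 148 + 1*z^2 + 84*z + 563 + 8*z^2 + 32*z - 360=d^3 + d^2*(2*z + 23) + d*(z^2 + 32*z + 166) + 9*z^2 + 126*z + 360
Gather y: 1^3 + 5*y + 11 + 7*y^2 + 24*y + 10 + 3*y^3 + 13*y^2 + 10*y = 3*y^3 + 20*y^2 + 39*y + 22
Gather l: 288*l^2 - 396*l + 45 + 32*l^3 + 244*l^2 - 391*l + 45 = 32*l^3 + 532*l^2 - 787*l + 90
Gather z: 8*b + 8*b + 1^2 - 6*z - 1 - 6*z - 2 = 16*b - 12*z - 2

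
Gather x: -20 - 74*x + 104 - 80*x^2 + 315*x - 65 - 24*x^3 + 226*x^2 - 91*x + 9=-24*x^3 + 146*x^2 + 150*x + 28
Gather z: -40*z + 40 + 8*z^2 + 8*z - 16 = 8*z^2 - 32*z + 24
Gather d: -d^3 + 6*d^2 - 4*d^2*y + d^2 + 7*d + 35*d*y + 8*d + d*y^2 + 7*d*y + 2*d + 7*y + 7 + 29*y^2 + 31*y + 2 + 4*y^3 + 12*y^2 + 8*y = -d^3 + d^2*(7 - 4*y) + d*(y^2 + 42*y + 17) + 4*y^3 + 41*y^2 + 46*y + 9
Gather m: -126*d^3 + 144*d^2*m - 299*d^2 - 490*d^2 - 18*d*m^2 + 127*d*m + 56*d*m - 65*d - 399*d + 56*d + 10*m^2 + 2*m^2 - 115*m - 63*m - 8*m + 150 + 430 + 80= -126*d^3 - 789*d^2 - 408*d + m^2*(12 - 18*d) + m*(144*d^2 + 183*d - 186) + 660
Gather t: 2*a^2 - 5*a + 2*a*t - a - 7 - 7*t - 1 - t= 2*a^2 - 6*a + t*(2*a - 8) - 8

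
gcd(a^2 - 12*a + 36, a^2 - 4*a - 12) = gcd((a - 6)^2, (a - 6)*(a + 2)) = a - 6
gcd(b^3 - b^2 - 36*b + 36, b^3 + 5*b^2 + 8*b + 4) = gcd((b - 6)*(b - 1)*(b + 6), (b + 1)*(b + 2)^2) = 1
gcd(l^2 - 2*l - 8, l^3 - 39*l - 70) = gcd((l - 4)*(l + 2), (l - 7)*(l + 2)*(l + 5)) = l + 2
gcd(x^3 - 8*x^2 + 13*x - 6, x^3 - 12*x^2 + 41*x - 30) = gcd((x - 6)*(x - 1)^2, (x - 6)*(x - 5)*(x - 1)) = x^2 - 7*x + 6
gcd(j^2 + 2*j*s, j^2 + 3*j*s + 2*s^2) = j + 2*s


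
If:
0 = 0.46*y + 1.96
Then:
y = -4.26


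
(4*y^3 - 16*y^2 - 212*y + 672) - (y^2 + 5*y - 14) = 4*y^3 - 17*y^2 - 217*y + 686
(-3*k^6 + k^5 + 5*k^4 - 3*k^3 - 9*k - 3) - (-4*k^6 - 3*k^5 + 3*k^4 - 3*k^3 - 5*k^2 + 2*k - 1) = k^6 + 4*k^5 + 2*k^4 + 5*k^2 - 11*k - 2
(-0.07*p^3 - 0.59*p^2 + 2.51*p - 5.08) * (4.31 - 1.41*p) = 0.0987*p^4 + 0.5302*p^3 - 6.082*p^2 + 17.9809*p - 21.8948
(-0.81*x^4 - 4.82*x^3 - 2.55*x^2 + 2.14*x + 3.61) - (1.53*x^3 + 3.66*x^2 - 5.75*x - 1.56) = -0.81*x^4 - 6.35*x^3 - 6.21*x^2 + 7.89*x + 5.17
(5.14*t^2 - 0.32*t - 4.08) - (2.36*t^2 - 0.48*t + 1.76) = 2.78*t^2 + 0.16*t - 5.84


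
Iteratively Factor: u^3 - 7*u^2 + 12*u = (u - 4)*(u^2 - 3*u) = u*(u - 4)*(u - 3)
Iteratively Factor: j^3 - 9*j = (j)*(j^2 - 9) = j*(j + 3)*(j - 3)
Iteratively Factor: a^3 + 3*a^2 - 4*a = (a + 4)*(a^2 - a) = a*(a + 4)*(a - 1)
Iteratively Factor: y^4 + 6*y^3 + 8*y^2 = (y)*(y^3 + 6*y^2 + 8*y) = y^2*(y^2 + 6*y + 8) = y^2*(y + 4)*(y + 2)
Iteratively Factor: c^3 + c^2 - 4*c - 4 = (c + 2)*(c^2 - c - 2) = (c - 2)*(c + 2)*(c + 1)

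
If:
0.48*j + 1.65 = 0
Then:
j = -3.44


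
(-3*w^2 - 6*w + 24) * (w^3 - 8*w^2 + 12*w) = -3*w^5 + 18*w^4 + 36*w^3 - 264*w^2 + 288*w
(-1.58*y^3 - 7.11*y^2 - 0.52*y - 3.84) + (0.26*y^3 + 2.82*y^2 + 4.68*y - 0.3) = -1.32*y^3 - 4.29*y^2 + 4.16*y - 4.14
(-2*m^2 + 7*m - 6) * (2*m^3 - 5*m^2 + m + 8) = -4*m^5 + 24*m^4 - 49*m^3 + 21*m^2 + 50*m - 48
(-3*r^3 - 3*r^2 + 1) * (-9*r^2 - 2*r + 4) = 27*r^5 + 33*r^4 - 6*r^3 - 21*r^2 - 2*r + 4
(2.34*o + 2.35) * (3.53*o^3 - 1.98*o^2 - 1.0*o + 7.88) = 8.2602*o^4 + 3.6623*o^3 - 6.993*o^2 + 16.0892*o + 18.518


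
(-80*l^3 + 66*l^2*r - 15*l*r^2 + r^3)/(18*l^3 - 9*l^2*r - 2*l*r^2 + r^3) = (40*l^2 - 13*l*r + r^2)/(-9*l^2 + r^2)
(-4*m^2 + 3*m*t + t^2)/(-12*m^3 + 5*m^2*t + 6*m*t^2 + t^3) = 1/(3*m + t)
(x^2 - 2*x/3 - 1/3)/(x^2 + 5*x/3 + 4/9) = 3*(x - 1)/(3*x + 4)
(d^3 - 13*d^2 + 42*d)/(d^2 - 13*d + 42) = d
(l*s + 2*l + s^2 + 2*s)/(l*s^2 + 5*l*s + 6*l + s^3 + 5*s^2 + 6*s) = 1/(s + 3)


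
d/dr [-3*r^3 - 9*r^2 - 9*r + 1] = -9*r^2 - 18*r - 9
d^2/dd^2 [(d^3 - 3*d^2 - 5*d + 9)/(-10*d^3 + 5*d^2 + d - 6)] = 2*(250*d^6 + 1470*d^5 - 5700*d^4 + 2469*d^3 - 1917*d^2 + 1827*d - 141)/(1000*d^9 - 1500*d^8 + 450*d^7 + 1975*d^6 - 1845*d^5 + 75*d^4 + 1259*d^3 - 522*d^2 - 108*d + 216)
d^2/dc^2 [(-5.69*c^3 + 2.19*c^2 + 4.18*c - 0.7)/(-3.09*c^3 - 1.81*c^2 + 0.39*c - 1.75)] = (-105.46788*c^6 - 198.324234*c^5 - 445.125006*c^4 + 153.564504*c^3 + 298.2588*c^2 + 158.31837*c - 23.34101)/(29.503629*c^9 + 51.846183*c^8 + 19.19817*c^7 + 42.96988*c^6 + 56.30238*c^5 + 5.371878*c^4 + 20.918106*c^3 + 17.4279*c^2 - 3.583125*c + 5.359375)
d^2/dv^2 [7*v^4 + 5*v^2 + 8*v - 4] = 84*v^2 + 10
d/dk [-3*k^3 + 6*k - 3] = 6 - 9*k^2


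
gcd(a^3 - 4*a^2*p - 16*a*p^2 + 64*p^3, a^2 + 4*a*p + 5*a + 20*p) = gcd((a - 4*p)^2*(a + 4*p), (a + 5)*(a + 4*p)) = a + 4*p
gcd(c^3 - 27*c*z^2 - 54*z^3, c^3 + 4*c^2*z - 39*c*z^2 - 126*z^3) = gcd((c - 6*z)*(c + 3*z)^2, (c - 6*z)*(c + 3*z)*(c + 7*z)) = -c^2 + 3*c*z + 18*z^2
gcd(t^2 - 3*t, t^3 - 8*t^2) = t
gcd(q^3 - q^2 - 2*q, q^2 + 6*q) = q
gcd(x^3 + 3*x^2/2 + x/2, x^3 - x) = x^2 + x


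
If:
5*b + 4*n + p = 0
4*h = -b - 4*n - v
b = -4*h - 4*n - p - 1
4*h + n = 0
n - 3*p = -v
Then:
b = 5/13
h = 7/52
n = -7/13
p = 3/13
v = 16/13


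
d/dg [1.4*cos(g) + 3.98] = -1.4*sin(g)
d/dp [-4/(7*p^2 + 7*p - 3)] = 28*(2*p + 1)/(7*p^2 + 7*p - 3)^2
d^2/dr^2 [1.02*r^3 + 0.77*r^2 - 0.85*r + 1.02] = 6.12*r + 1.54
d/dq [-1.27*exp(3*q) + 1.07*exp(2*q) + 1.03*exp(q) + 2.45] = (-3.81*exp(2*q) + 2.14*exp(q) + 1.03)*exp(q)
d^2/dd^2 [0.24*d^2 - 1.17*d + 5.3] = 0.480000000000000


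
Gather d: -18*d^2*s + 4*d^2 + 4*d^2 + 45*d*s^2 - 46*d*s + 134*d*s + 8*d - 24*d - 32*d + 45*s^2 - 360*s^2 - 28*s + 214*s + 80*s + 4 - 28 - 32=d^2*(8 - 18*s) + d*(45*s^2 + 88*s - 48) - 315*s^2 + 266*s - 56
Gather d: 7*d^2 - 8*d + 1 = 7*d^2 - 8*d + 1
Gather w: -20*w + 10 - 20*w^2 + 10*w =-20*w^2 - 10*w + 10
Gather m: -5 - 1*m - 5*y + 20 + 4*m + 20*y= 3*m + 15*y + 15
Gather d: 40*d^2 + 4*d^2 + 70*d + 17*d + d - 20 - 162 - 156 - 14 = 44*d^2 + 88*d - 352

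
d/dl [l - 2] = 1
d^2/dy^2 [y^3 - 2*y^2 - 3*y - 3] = 6*y - 4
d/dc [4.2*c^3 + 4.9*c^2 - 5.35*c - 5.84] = 12.6*c^2 + 9.8*c - 5.35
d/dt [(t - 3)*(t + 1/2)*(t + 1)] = 3*t^2 - 3*t - 4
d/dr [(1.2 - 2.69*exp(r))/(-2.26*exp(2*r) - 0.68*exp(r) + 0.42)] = (-6.0794*exp(2*r) + 5.424*exp(r) - 0.3138)*exp(r)/(5.1076*exp(4*r) + 3.0736*exp(3*r) - 1.436*exp(2*r) - 0.5712*exp(r) + 0.1764)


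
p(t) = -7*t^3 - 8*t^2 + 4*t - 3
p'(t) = -21*t^2 - 16*t + 4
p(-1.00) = -8.00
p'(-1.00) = -1.00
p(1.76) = -58.90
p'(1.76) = -89.21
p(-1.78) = 4.01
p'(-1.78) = -34.06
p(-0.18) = -3.94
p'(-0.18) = 6.20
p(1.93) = -75.40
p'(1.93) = -105.10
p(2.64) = -177.00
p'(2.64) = -184.60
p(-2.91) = 90.11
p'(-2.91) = -127.27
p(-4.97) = 638.86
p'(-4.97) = -435.20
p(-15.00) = 21762.00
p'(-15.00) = -4481.00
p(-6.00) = 1197.00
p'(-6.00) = -656.00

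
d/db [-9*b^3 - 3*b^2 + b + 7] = -27*b^2 - 6*b + 1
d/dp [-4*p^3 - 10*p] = -12*p^2 - 10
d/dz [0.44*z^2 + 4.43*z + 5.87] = 0.88*z + 4.43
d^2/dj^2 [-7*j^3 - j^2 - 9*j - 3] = -42*j - 2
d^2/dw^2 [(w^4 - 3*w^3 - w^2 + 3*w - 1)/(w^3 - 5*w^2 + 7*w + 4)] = 2*(2*w^6 - 45*w^5 + 129*w^4 + 104*w^3 - 384*w^2 + 153*w - 169)/(w^9 - 15*w^8 + 96*w^7 - 323*w^6 + 552*w^5 - 267*w^4 - 449*w^3 + 348*w^2 + 336*w + 64)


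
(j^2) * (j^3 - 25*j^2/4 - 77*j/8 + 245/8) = j^5 - 25*j^4/4 - 77*j^3/8 + 245*j^2/8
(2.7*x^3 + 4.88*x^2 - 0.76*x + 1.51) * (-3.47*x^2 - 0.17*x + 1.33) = -9.369*x^5 - 17.3926*x^4 + 5.3986*x^3 + 1.3799*x^2 - 1.2675*x + 2.0083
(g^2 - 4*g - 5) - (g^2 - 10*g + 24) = 6*g - 29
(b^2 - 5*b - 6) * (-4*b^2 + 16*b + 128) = -4*b^4 + 36*b^3 + 72*b^2 - 736*b - 768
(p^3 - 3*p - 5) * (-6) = -6*p^3 + 18*p + 30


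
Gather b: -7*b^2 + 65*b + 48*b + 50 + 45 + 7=-7*b^2 + 113*b + 102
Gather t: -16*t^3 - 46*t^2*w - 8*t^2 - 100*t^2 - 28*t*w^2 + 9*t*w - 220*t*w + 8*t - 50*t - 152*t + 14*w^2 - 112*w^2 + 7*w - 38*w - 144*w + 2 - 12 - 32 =-16*t^3 + t^2*(-46*w - 108) + t*(-28*w^2 - 211*w - 194) - 98*w^2 - 175*w - 42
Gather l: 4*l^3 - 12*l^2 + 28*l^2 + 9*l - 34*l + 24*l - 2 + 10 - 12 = 4*l^3 + 16*l^2 - l - 4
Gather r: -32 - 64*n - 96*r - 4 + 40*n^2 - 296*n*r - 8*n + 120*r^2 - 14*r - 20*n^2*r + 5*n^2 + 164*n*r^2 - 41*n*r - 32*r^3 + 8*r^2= 45*n^2 - 72*n - 32*r^3 + r^2*(164*n + 128) + r*(-20*n^2 - 337*n - 110) - 36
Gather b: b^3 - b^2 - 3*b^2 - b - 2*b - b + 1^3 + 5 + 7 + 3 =b^3 - 4*b^2 - 4*b + 16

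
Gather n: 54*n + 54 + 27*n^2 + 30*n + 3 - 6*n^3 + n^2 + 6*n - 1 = -6*n^3 + 28*n^2 + 90*n + 56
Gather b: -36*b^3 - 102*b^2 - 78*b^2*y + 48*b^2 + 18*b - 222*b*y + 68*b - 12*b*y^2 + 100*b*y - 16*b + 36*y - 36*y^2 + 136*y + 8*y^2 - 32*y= -36*b^3 + b^2*(-78*y - 54) + b*(-12*y^2 - 122*y + 70) - 28*y^2 + 140*y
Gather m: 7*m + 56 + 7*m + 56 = 14*m + 112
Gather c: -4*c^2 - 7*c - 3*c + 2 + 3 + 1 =-4*c^2 - 10*c + 6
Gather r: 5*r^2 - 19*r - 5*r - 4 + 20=5*r^2 - 24*r + 16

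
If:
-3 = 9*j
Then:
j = -1/3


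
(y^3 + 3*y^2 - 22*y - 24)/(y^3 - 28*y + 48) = (y + 1)/(y - 2)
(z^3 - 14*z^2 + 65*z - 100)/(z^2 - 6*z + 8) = (z^2 - 10*z + 25)/(z - 2)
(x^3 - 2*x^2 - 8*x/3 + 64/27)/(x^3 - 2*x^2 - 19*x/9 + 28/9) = (9*x^2 - 30*x + 16)/(3*(3*x^2 - 10*x + 7))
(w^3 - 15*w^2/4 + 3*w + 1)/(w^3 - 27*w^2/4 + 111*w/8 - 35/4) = 2*(4*w^2 - 7*w - 2)/(8*w^2 - 38*w + 35)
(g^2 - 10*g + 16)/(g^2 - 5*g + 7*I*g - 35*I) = (g^2 - 10*g + 16)/(g^2 + g*(-5 + 7*I) - 35*I)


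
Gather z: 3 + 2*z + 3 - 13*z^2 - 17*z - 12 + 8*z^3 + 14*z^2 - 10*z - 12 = 8*z^3 + z^2 - 25*z - 18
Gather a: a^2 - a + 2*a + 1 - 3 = a^2 + a - 2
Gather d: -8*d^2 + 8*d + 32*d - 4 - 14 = -8*d^2 + 40*d - 18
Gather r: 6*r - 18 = 6*r - 18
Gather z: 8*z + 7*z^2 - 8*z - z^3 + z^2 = -z^3 + 8*z^2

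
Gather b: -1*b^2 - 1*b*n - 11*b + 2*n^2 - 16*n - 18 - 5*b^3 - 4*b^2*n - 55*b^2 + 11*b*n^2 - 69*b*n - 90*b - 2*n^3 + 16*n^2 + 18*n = -5*b^3 + b^2*(-4*n - 56) + b*(11*n^2 - 70*n - 101) - 2*n^3 + 18*n^2 + 2*n - 18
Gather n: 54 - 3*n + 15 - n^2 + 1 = -n^2 - 3*n + 70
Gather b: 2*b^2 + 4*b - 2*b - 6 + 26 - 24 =2*b^2 + 2*b - 4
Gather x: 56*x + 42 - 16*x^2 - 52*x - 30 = -16*x^2 + 4*x + 12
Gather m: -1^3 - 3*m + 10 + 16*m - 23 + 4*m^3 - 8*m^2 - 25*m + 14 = 4*m^3 - 8*m^2 - 12*m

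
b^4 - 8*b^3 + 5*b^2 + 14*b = b*(b - 7)*(b - 2)*(b + 1)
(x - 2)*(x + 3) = x^2 + x - 6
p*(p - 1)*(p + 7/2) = p^3 + 5*p^2/2 - 7*p/2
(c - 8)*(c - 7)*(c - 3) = c^3 - 18*c^2 + 101*c - 168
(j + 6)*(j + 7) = j^2 + 13*j + 42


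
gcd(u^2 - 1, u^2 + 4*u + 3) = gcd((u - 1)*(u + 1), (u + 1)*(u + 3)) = u + 1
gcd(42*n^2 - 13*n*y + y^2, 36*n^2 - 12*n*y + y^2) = -6*n + y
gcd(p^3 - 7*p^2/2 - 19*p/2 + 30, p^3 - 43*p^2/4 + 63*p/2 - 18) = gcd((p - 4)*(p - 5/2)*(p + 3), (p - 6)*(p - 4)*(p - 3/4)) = p - 4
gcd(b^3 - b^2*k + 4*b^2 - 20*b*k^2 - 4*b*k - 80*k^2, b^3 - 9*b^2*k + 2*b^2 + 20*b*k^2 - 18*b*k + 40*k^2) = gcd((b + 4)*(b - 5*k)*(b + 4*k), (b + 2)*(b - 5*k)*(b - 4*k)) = b - 5*k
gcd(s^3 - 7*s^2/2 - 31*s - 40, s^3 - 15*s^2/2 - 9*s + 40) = s^2 - 11*s/2 - 20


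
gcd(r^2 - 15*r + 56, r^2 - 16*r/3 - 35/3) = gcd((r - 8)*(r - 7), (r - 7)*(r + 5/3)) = r - 7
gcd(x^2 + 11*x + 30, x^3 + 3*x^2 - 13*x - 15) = x + 5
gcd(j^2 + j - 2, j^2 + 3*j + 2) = j + 2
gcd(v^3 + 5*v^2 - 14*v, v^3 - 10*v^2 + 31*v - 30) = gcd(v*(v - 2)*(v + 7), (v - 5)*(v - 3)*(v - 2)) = v - 2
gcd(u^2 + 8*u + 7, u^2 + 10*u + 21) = u + 7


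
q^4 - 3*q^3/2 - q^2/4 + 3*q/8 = q*(q - 3/2)*(q - 1/2)*(q + 1/2)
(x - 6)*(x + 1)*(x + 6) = x^3 + x^2 - 36*x - 36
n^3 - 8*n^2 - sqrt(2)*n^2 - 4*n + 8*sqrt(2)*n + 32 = (n - 8)*(n - 2*sqrt(2))*(n + sqrt(2))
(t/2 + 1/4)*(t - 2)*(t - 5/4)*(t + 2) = t^4/2 - 3*t^3/8 - 37*t^2/16 + 3*t/2 + 5/4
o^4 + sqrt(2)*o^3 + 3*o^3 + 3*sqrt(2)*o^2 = o^2*(o + 3)*(o + sqrt(2))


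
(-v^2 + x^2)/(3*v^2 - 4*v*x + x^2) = (v + x)/(-3*v + x)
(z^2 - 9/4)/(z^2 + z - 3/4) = (2*z - 3)/(2*z - 1)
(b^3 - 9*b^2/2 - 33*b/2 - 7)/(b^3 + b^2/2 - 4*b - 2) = (b - 7)/(b - 2)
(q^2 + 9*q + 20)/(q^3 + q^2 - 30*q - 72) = (q + 5)/(q^2 - 3*q - 18)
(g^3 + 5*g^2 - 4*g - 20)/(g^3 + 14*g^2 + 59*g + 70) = (g - 2)/(g + 7)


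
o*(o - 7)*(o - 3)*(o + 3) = o^4 - 7*o^3 - 9*o^2 + 63*o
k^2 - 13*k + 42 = (k - 7)*(k - 6)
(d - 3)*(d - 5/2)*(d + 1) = d^3 - 9*d^2/2 + 2*d + 15/2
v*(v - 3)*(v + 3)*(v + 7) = v^4 + 7*v^3 - 9*v^2 - 63*v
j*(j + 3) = j^2 + 3*j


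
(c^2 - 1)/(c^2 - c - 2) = (c - 1)/(c - 2)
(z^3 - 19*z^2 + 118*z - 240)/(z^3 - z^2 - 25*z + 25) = (z^2 - 14*z + 48)/(z^2 + 4*z - 5)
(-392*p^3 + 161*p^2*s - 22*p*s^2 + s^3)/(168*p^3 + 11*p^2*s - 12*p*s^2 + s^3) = (-7*p + s)/(3*p + s)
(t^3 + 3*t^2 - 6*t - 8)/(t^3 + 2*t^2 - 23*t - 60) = (t^2 - t - 2)/(t^2 - 2*t - 15)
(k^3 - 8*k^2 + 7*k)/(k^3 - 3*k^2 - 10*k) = (-k^2 + 8*k - 7)/(-k^2 + 3*k + 10)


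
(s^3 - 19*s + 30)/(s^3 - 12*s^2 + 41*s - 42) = (s + 5)/(s - 7)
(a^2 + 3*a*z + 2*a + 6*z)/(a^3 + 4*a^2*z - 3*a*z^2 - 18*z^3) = (-a - 2)/(-a^2 - a*z + 6*z^2)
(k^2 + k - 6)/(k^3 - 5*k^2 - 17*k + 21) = (k - 2)/(k^2 - 8*k + 7)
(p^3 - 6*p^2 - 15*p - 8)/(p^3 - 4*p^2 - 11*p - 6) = (p - 8)/(p - 6)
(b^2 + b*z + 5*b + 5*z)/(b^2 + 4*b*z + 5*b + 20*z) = (b + z)/(b + 4*z)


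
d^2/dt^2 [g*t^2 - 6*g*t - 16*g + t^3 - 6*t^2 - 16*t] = 2*g + 6*t - 12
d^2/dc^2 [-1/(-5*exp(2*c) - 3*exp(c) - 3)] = (2*(10*exp(c) + 3)^2*exp(c) - (20*exp(c) + 3)*(5*exp(2*c) + 3*exp(c) + 3))*exp(c)/(5*exp(2*c) + 3*exp(c) + 3)^3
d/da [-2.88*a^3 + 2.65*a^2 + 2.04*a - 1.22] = -8.64*a^2 + 5.3*a + 2.04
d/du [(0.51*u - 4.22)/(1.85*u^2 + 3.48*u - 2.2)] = (-0.9435*u^2 + 15.614*u + 13.5636)/(3.4225*u^4 + 12.876*u^3 + 3.9704*u^2 - 15.312*u + 4.84)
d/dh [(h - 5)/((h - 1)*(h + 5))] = (-h^2 + 10*h + 15)/(h^4 + 8*h^3 + 6*h^2 - 40*h + 25)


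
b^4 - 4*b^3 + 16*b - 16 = (b - 2)^3*(b + 2)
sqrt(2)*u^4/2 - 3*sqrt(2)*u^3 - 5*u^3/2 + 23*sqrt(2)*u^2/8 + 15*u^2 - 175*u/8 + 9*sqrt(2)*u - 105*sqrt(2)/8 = (u - 7/2)*(u - 5/2)*(u - 3*sqrt(2))*(sqrt(2)*u/2 + 1/2)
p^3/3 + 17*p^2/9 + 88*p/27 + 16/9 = (p/3 + 1)*(p + 4/3)^2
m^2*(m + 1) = m^3 + m^2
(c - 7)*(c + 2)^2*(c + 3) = c^4 - 33*c^2 - 100*c - 84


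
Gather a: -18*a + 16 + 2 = 18 - 18*a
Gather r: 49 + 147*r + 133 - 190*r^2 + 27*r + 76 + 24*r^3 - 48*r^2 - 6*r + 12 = 24*r^3 - 238*r^2 + 168*r + 270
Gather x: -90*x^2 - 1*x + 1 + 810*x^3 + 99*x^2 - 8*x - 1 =810*x^3 + 9*x^2 - 9*x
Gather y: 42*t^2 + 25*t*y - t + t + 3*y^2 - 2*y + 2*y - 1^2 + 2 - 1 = 42*t^2 + 25*t*y + 3*y^2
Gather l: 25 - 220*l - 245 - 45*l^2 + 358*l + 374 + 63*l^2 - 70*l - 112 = 18*l^2 + 68*l + 42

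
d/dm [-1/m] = m^(-2)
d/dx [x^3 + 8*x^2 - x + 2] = 3*x^2 + 16*x - 1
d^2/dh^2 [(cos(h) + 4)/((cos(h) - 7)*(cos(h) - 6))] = (-29*(1 - cos(h)^2)^2 - cos(h)^5 + 410*cos(h)^3 - 584*cos(h)^2 - 4512*cos(h) + 2137)/((cos(h) - 7)^3*(cos(h) - 6)^3)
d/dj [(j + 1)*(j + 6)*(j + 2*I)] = 3*j^2 + j*(14 + 4*I) + 6 + 14*I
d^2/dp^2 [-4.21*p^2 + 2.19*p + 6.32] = -8.42000000000000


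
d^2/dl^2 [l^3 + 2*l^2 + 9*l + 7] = 6*l + 4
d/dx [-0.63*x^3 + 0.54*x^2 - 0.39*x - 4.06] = -1.89*x^2 + 1.08*x - 0.39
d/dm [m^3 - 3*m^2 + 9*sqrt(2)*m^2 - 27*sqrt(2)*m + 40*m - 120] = 3*m^2 - 6*m + 18*sqrt(2)*m - 27*sqrt(2) + 40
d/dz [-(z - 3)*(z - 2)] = 5 - 2*z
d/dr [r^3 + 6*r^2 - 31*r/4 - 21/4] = 3*r^2 + 12*r - 31/4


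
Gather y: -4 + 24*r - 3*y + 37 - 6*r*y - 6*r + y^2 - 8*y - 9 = 18*r + y^2 + y*(-6*r - 11) + 24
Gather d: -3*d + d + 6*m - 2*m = -2*d + 4*m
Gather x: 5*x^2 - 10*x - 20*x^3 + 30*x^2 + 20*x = -20*x^3 + 35*x^2 + 10*x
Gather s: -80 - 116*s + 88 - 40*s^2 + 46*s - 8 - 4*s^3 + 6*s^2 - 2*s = -4*s^3 - 34*s^2 - 72*s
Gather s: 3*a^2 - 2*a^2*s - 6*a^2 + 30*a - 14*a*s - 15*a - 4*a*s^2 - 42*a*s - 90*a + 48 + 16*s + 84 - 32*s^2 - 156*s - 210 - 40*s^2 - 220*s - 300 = -3*a^2 - 75*a + s^2*(-4*a - 72) + s*(-2*a^2 - 56*a - 360) - 378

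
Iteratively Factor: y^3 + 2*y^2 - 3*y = (y - 1)*(y^2 + 3*y) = (y - 1)*(y + 3)*(y)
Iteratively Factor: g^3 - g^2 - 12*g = (g - 4)*(g^2 + 3*g) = g*(g - 4)*(g + 3)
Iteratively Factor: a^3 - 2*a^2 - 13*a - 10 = (a + 2)*(a^2 - 4*a - 5) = (a + 1)*(a + 2)*(a - 5)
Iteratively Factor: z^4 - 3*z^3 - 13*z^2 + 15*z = (z - 1)*(z^3 - 2*z^2 - 15*z) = (z - 5)*(z - 1)*(z^2 + 3*z) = z*(z - 5)*(z - 1)*(z + 3)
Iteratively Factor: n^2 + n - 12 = (n + 4)*(n - 3)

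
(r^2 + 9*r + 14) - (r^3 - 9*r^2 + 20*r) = -r^3 + 10*r^2 - 11*r + 14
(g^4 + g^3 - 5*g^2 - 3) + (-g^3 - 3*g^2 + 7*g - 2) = g^4 - 8*g^2 + 7*g - 5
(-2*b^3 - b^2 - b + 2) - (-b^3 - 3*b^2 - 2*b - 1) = -b^3 + 2*b^2 + b + 3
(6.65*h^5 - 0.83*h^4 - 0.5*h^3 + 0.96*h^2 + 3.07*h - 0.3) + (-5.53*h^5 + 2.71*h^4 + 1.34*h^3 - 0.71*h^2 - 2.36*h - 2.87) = 1.12*h^5 + 1.88*h^4 + 0.84*h^3 + 0.25*h^2 + 0.71*h - 3.17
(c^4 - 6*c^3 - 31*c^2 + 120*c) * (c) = c^5 - 6*c^4 - 31*c^3 + 120*c^2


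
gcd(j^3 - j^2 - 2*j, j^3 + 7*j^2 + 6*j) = j^2 + j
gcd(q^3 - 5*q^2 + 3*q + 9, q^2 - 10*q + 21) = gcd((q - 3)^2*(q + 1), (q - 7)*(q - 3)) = q - 3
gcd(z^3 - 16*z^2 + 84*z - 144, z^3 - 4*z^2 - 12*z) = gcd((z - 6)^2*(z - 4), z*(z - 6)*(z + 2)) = z - 6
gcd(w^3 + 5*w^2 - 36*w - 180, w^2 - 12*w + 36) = w - 6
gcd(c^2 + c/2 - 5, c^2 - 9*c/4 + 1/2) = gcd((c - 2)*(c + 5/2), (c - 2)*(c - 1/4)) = c - 2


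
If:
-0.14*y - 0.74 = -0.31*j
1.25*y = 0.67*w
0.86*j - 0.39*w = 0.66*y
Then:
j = 3.31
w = 3.83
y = 2.05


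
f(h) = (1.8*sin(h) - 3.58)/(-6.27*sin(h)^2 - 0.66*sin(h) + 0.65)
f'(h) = (12.54*sin(h)*cos(h) + 0.66*cos(h))*(1.8*sin(h) - 3.58)/(-6.27*sin(h)^2 - 0.66*sin(h) + 0.65)^2 + 1.8*cos(h)/(-6.27*sin(h)^2 - 0.66*sin(h) + 0.65) = (11.286*sin(h)^2 - 44.8932*sin(h) - 1.1928)*cos(h)/(39.3129*sin(h)^4 + 8.2764*sin(h)^3 - 7.7154*sin(h)^2 - 0.858*sin(h) + 0.4225)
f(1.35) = 0.31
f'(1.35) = -0.21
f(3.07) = -6.05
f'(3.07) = 13.31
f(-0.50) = 9.36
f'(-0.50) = 89.27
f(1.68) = 0.29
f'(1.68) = 0.10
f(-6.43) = -6.28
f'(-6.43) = 14.82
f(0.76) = 0.84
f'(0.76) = -2.51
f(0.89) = 0.60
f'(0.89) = -1.38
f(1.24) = 0.34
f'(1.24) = -0.35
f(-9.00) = 30.24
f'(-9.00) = -857.70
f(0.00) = -5.51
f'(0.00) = -2.82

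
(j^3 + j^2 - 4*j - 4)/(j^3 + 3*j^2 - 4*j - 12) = (j + 1)/(j + 3)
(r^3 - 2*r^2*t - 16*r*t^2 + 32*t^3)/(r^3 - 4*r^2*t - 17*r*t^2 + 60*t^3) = (r^2 - 6*r*t + 8*t^2)/(r^2 - 8*r*t + 15*t^2)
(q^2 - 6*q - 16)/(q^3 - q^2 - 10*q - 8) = (q - 8)/(q^2 - 3*q - 4)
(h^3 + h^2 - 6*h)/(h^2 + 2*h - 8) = h*(h + 3)/(h + 4)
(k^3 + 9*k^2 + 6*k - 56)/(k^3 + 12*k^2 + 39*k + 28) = (k - 2)/(k + 1)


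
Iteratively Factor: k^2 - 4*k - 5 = (k - 5)*(k + 1)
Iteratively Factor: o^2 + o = (o)*(o + 1)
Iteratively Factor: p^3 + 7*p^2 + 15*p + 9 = (p + 3)*(p^2 + 4*p + 3) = (p + 3)^2*(p + 1)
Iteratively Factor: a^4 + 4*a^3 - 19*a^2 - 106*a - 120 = (a + 4)*(a^3 - 19*a - 30) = (a + 3)*(a + 4)*(a^2 - 3*a - 10) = (a - 5)*(a + 3)*(a + 4)*(a + 2)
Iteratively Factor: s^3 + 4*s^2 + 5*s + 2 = (s + 2)*(s^2 + 2*s + 1) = (s + 1)*(s + 2)*(s + 1)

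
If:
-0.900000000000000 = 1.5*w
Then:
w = -0.60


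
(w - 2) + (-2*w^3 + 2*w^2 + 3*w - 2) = -2*w^3 + 2*w^2 + 4*w - 4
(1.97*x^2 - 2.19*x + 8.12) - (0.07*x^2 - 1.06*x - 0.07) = 1.9*x^2 - 1.13*x + 8.19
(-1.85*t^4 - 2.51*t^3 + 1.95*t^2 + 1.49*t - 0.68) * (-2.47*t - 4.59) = 4.5695*t^5 + 14.6912*t^4 + 6.7044*t^3 - 12.6308*t^2 - 5.1595*t + 3.1212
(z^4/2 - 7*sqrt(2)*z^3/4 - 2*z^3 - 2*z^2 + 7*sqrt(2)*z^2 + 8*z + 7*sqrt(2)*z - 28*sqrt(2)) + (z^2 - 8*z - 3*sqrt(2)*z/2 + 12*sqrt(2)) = z^4/2 - 7*sqrt(2)*z^3/4 - 2*z^3 - z^2 + 7*sqrt(2)*z^2 + 11*sqrt(2)*z/2 - 16*sqrt(2)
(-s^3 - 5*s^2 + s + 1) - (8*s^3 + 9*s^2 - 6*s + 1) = -9*s^3 - 14*s^2 + 7*s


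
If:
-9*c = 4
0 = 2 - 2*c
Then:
No Solution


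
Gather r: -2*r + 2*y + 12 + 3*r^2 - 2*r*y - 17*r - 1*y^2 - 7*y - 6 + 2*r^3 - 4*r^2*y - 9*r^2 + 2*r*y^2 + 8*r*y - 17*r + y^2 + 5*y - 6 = 2*r^3 + r^2*(-4*y - 6) + r*(2*y^2 + 6*y - 36)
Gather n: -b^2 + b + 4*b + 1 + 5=-b^2 + 5*b + 6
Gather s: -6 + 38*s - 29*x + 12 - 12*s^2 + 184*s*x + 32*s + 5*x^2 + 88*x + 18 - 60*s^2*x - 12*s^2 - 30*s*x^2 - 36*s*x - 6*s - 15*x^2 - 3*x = s^2*(-60*x - 24) + s*(-30*x^2 + 148*x + 64) - 10*x^2 + 56*x + 24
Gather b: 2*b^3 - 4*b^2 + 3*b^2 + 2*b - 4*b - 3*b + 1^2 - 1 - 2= 2*b^3 - b^2 - 5*b - 2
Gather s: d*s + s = s*(d + 1)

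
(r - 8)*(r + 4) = r^2 - 4*r - 32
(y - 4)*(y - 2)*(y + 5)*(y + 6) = y^4 + 5*y^3 - 28*y^2 - 92*y + 240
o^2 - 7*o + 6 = (o - 6)*(o - 1)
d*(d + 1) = d^2 + d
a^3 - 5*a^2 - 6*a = a*(a - 6)*(a + 1)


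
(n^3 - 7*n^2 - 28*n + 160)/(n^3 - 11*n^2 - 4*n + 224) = (n^2 + n - 20)/(n^2 - 3*n - 28)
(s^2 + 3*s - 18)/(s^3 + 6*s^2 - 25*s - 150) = (s - 3)/(s^2 - 25)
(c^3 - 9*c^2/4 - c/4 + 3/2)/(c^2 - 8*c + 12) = (4*c^2 - c - 3)/(4*(c - 6))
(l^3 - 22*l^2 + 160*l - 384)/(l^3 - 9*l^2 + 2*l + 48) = (l^2 - 14*l + 48)/(l^2 - l - 6)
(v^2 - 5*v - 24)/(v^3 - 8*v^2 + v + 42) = (v^2 - 5*v - 24)/(v^3 - 8*v^2 + v + 42)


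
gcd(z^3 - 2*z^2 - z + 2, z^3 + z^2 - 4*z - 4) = z^2 - z - 2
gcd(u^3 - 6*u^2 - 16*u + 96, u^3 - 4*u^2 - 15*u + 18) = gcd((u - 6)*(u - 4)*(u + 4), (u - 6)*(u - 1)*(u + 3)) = u - 6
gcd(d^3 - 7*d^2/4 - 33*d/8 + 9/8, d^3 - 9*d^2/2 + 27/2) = d^2 - 3*d/2 - 9/2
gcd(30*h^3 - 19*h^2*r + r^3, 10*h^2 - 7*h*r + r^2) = -2*h + r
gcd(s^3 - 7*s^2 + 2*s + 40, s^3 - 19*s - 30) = s^2 - 3*s - 10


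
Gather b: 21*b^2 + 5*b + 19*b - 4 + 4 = 21*b^2 + 24*b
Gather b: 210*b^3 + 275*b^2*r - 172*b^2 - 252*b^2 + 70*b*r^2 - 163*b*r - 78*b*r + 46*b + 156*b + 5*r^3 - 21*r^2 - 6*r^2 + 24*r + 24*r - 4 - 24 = 210*b^3 + b^2*(275*r - 424) + b*(70*r^2 - 241*r + 202) + 5*r^3 - 27*r^2 + 48*r - 28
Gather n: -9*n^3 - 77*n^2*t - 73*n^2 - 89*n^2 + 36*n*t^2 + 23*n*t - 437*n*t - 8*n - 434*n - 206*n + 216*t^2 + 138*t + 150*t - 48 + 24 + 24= -9*n^3 + n^2*(-77*t - 162) + n*(36*t^2 - 414*t - 648) + 216*t^2 + 288*t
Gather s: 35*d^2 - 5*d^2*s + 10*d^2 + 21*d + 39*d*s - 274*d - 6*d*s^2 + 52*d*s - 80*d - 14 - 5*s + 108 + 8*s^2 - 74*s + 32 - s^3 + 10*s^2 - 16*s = 45*d^2 - 333*d - s^3 + s^2*(18 - 6*d) + s*(-5*d^2 + 91*d - 95) + 126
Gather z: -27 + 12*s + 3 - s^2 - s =-s^2 + 11*s - 24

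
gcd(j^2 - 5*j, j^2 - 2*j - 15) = j - 5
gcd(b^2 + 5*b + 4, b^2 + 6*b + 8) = b + 4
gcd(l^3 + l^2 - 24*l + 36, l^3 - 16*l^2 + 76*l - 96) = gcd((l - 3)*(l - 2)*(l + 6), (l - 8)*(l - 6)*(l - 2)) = l - 2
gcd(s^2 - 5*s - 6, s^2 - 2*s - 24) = s - 6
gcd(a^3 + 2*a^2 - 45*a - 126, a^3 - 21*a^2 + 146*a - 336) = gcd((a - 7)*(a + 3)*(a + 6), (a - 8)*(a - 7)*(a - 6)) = a - 7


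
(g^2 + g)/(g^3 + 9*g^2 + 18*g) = (g + 1)/(g^2 + 9*g + 18)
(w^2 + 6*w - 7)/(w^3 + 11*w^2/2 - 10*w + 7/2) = 2/(2*w - 1)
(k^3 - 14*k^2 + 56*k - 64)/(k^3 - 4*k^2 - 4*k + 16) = (k - 8)/(k + 2)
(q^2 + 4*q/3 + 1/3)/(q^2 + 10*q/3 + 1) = (q + 1)/(q + 3)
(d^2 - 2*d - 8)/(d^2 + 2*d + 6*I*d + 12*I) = (d - 4)/(d + 6*I)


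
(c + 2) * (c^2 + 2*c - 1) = c^3 + 4*c^2 + 3*c - 2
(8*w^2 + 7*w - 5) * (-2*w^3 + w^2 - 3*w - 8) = -16*w^5 - 6*w^4 - 7*w^3 - 90*w^2 - 41*w + 40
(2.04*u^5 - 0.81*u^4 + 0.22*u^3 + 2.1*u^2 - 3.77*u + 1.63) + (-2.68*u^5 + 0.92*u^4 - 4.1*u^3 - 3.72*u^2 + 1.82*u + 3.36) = -0.64*u^5 + 0.11*u^4 - 3.88*u^3 - 1.62*u^2 - 1.95*u + 4.99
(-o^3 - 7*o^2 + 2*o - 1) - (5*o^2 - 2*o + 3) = -o^3 - 12*o^2 + 4*o - 4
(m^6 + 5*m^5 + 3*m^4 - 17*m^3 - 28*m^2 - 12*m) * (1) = m^6 + 5*m^5 + 3*m^4 - 17*m^3 - 28*m^2 - 12*m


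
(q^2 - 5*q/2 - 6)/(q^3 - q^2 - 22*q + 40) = (q + 3/2)/(q^2 + 3*q - 10)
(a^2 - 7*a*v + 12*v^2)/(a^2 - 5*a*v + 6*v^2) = (-a + 4*v)/(-a + 2*v)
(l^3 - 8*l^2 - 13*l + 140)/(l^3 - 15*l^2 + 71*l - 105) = (l + 4)/(l - 3)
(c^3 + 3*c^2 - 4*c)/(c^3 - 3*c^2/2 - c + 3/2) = 2*c*(c + 4)/(2*c^2 - c - 3)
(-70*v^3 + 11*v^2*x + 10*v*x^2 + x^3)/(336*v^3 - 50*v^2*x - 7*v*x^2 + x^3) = (-10*v^2 + 3*v*x + x^2)/(48*v^2 - 14*v*x + x^2)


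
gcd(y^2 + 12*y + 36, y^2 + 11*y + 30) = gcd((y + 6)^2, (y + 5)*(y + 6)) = y + 6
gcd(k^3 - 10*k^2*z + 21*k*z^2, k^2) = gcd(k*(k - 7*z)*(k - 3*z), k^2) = k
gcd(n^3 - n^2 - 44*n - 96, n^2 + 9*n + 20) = n + 4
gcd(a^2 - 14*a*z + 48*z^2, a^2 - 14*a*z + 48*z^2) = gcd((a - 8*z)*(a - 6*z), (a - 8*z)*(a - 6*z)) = a^2 - 14*a*z + 48*z^2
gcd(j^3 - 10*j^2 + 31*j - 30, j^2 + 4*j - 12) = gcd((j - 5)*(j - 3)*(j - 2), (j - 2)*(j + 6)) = j - 2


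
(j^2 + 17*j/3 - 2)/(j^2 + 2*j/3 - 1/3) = (j + 6)/(j + 1)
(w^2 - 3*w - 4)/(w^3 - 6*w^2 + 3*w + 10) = (w - 4)/(w^2 - 7*w + 10)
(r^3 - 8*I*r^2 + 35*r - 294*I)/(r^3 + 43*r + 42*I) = (r - 7*I)/(r + I)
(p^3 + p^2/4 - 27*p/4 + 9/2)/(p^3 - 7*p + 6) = (p - 3/4)/(p - 1)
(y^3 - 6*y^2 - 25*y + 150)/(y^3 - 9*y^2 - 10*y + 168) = (y^2 - 25)/(y^2 - 3*y - 28)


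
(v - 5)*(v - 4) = v^2 - 9*v + 20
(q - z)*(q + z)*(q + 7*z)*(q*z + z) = q^4*z + 7*q^3*z^2 + q^3*z - q^2*z^3 + 7*q^2*z^2 - 7*q*z^4 - q*z^3 - 7*z^4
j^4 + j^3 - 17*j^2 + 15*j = j*(j - 3)*(j - 1)*(j + 5)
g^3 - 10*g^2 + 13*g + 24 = (g - 8)*(g - 3)*(g + 1)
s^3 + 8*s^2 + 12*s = s*(s + 2)*(s + 6)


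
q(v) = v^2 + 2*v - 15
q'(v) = 2*v + 2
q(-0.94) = -16.00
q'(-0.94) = 0.12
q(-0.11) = -15.21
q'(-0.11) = 1.78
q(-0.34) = -15.56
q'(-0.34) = 1.32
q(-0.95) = -16.00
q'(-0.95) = 0.10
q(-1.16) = -15.97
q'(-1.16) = -0.32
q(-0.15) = -15.28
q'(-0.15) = 1.70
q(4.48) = 14.03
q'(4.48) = 10.96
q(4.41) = 13.27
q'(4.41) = 10.82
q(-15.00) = 180.00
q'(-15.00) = -28.00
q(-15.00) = 180.00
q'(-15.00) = -28.00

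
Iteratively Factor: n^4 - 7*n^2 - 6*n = (n - 3)*(n^3 + 3*n^2 + 2*n) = (n - 3)*(n + 2)*(n^2 + n) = n*(n - 3)*(n + 2)*(n + 1)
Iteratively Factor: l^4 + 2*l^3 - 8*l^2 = (l + 4)*(l^3 - 2*l^2) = (l - 2)*(l + 4)*(l^2) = l*(l - 2)*(l + 4)*(l)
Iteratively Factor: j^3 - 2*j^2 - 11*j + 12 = (j - 4)*(j^2 + 2*j - 3) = (j - 4)*(j + 3)*(j - 1)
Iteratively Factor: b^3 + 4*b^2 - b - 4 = (b + 1)*(b^2 + 3*b - 4) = (b - 1)*(b + 1)*(b + 4)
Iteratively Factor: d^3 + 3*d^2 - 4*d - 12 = (d - 2)*(d^2 + 5*d + 6) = (d - 2)*(d + 3)*(d + 2)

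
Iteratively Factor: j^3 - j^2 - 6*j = (j + 2)*(j^2 - 3*j) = (j - 3)*(j + 2)*(j)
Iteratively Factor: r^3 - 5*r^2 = (r)*(r^2 - 5*r) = r*(r - 5)*(r)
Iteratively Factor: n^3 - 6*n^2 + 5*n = (n - 1)*(n^2 - 5*n) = n*(n - 1)*(n - 5)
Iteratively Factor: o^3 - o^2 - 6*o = (o)*(o^2 - o - 6) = o*(o + 2)*(o - 3)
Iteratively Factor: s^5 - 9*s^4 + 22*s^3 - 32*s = (s - 4)*(s^4 - 5*s^3 + 2*s^2 + 8*s) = (s - 4)*(s - 2)*(s^3 - 3*s^2 - 4*s) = s*(s - 4)*(s - 2)*(s^2 - 3*s - 4) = s*(s - 4)^2*(s - 2)*(s + 1)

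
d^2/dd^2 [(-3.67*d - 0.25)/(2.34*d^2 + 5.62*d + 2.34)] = (-(3.67*d + 0.25)*(4.68*d + 5.62)*(9.36*d + 11.24) + (51.5268*d + 42.4208)*(2.34*d^2 + 5.62*d + 2.34))/(2.34*d^2 + 5.62*d + 2.34)^3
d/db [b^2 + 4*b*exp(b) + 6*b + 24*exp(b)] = 4*b*exp(b) + 2*b + 28*exp(b) + 6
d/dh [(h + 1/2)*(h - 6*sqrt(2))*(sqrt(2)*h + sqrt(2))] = 3*sqrt(2)*h^2 - 24*h + 3*sqrt(2)*h - 18 + sqrt(2)/2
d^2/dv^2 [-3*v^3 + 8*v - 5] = -18*v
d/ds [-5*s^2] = -10*s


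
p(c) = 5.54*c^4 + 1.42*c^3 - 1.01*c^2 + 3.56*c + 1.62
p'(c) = 22.16*c^3 + 4.26*c^2 - 2.02*c + 3.56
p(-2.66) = 235.63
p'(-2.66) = -378.00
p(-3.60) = 839.97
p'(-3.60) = -967.86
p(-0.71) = -0.52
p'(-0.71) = -0.79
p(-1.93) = 57.65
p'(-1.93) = -135.98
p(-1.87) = 49.89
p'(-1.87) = -122.67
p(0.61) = 4.51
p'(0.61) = 8.94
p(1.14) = 15.83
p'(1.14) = 39.62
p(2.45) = 224.77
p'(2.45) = 350.07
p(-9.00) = 35200.53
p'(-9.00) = -15787.84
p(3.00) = 490.29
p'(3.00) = 634.16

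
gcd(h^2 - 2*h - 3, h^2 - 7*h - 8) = h + 1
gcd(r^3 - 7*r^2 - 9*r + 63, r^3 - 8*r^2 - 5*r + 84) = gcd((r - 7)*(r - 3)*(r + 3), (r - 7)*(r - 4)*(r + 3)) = r^2 - 4*r - 21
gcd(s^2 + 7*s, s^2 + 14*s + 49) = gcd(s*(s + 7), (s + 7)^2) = s + 7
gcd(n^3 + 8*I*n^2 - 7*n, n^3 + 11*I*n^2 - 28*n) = n^2 + 7*I*n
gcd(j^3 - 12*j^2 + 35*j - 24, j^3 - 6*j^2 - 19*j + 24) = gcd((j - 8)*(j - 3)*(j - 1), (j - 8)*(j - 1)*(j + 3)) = j^2 - 9*j + 8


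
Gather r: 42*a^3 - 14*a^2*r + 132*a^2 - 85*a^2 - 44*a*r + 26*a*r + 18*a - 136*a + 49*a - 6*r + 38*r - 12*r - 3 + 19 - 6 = 42*a^3 + 47*a^2 - 69*a + r*(-14*a^2 - 18*a + 20) + 10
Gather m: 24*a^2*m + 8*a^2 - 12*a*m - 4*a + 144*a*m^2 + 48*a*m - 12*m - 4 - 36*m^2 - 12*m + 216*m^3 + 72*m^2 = 8*a^2 - 4*a + 216*m^3 + m^2*(144*a + 36) + m*(24*a^2 + 36*a - 24) - 4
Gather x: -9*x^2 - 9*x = -9*x^2 - 9*x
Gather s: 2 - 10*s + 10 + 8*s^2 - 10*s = 8*s^2 - 20*s + 12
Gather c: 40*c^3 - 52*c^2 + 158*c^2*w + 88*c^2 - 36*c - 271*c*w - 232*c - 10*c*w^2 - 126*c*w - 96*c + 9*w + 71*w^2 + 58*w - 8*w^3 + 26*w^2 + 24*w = 40*c^3 + c^2*(158*w + 36) + c*(-10*w^2 - 397*w - 364) - 8*w^3 + 97*w^2 + 91*w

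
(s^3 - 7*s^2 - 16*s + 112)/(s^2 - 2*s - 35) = (s^2 - 16)/(s + 5)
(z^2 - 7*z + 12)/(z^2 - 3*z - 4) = (z - 3)/(z + 1)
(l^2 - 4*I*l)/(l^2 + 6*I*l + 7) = l*(l - 4*I)/(l^2 + 6*I*l + 7)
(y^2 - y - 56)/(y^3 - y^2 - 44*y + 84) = (y - 8)/(y^2 - 8*y + 12)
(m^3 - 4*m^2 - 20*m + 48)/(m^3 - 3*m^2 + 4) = (m^2 - 2*m - 24)/(m^2 - m - 2)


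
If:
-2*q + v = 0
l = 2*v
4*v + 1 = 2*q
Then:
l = -2/3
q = -1/6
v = -1/3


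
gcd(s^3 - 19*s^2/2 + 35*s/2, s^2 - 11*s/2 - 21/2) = s - 7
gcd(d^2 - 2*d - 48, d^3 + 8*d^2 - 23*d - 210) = d + 6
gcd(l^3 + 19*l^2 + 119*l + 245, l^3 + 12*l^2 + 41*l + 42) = l + 7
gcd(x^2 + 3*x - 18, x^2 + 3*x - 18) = x^2 + 3*x - 18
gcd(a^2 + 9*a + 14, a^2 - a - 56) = a + 7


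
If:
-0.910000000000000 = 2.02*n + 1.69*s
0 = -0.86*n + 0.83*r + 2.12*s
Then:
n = -0.836633663366337*s - 0.450495049504951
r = -3.42109030180126*s - 0.466778003101515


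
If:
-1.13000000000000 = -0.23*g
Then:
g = 4.91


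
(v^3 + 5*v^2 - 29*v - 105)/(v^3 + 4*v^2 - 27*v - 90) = (v + 7)/(v + 6)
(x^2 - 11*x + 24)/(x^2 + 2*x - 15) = (x - 8)/(x + 5)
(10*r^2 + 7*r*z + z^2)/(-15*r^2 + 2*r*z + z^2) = (2*r + z)/(-3*r + z)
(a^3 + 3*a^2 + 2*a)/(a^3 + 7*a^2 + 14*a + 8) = a/(a + 4)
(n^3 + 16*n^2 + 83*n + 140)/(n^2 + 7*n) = n + 9 + 20/n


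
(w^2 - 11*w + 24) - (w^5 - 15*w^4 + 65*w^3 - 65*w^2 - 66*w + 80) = -w^5 + 15*w^4 - 65*w^3 + 66*w^2 + 55*w - 56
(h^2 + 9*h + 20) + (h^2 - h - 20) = 2*h^2 + 8*h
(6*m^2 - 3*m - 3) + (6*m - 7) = 6*m^2 + 3*m - 10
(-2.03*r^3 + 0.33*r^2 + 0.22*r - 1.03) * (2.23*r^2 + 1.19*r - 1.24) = -4.5269*r^5 - 1.6798*r^4 + 3.4005*r^3 - 2.4443*r^2 - 1.4985*r + 1.2772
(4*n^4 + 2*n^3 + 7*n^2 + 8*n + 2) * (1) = 4*n^4 + 2*n^3 + 7*n^2 + 8*n + 2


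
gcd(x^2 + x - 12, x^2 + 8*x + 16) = x + 4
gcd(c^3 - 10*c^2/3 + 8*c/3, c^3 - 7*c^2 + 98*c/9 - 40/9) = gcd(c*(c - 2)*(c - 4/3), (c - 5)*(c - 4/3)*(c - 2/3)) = c - 4/3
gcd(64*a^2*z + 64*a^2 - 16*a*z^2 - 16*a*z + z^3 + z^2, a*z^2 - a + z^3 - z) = z + 1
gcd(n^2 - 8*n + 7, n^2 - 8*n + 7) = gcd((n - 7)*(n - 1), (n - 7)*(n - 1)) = n^2 - 8*n + 7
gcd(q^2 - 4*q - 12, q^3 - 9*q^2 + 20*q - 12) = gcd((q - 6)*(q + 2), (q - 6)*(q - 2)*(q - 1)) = q - 6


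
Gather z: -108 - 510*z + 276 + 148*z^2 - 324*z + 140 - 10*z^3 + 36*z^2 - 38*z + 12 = -10*z^3 + 184*z^2 - 872*z + 320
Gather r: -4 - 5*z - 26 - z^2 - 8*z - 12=-z^2 - 13*z - 42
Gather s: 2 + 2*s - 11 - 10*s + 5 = -8*s - 4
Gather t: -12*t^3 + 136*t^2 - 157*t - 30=-12*t^3 + 136*t^2 - 157*t - 30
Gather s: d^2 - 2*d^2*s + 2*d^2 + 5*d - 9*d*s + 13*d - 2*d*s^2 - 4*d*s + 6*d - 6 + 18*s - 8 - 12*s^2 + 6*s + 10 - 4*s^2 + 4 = 3*d^2 + 24*d + s^2*(-2*d - 16) + s*(-2*d^2 - 13*d + 24)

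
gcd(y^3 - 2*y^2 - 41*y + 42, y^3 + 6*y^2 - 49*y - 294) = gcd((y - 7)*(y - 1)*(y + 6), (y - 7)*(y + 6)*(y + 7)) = y^2 - y - 42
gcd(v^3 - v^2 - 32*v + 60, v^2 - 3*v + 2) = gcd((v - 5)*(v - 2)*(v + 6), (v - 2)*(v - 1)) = v - 2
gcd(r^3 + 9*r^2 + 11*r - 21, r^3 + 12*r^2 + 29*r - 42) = r^2 + 6*r - 7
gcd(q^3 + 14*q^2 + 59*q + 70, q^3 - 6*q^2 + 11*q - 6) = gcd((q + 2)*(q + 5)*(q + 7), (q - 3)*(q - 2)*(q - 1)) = 1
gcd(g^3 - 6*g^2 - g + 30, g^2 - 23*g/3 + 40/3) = g - 5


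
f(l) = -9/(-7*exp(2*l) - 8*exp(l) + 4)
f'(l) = -9*(14*exp(2*l) + 8*exp(l))/(-7*exp(2*l) - 8*exp(l) + 4)^2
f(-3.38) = -2.42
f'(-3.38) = -0.19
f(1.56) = 0.05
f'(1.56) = -0.09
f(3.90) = 0.00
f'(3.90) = -0.00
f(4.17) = 0.00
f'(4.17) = -0.00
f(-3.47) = -2.40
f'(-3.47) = -0.17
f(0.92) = 0.15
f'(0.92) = -0.27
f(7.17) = 0.00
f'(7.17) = -0.00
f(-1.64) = -4.12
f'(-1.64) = -3.92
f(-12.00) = -2.25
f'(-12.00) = 0.00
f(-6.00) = -2.26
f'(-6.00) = -0.01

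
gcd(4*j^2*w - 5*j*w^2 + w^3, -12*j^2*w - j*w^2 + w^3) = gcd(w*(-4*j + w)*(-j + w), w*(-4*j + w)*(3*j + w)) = -4*j*w + w^2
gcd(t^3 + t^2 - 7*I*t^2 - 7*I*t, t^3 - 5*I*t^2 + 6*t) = t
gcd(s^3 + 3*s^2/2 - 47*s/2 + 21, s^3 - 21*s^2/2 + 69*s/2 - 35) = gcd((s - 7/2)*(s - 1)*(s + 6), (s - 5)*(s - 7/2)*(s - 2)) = s - 7/2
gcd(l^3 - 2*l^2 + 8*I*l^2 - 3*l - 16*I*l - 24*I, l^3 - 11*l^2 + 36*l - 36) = l - 3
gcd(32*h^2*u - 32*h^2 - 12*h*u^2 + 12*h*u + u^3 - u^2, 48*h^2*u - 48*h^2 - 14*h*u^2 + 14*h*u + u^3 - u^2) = -8*h*u + 8*h + u^2 - u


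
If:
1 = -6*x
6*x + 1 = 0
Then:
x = -1/6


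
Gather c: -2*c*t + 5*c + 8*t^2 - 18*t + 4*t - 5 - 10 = c*(5 - 2*t) + 8*t^2 - 14*t - 15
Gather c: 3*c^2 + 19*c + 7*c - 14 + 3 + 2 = 3*c^2 + 26*c - 9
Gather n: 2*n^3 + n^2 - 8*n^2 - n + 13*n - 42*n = 2*n^3 - 7*n^2 - 30*n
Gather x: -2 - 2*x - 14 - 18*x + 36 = 20 - 20*x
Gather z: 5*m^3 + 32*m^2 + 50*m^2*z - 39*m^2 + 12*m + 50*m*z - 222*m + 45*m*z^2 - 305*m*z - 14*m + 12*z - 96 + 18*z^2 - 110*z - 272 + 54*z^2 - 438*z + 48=5*m^3 - 7*m^2 - 224*m + z^2*(45*m + 72) + z*(50*m^2 - 255*m - 536) - 320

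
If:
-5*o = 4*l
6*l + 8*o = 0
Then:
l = 0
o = 0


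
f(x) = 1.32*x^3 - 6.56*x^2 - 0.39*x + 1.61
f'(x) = 3.96*x^2 - 13.12*x - 0.39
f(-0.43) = 0.46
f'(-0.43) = 5.98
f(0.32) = 0.86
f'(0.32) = -4.18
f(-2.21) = -43.82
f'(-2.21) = 47.95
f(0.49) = -0.00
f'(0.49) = -5.87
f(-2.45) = -56.22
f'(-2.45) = 55.52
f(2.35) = -18.40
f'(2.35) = -9.35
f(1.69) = -11.41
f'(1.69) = -11.25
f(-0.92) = -4.61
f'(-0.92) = 15.03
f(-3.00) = -91.90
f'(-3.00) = 74.61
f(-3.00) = -91.90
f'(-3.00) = 74.61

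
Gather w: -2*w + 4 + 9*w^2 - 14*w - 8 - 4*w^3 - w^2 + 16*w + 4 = -4*w^3 + 8*w^2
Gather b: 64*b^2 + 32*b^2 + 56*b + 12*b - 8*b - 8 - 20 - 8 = 96*b^2 + 60*b - 36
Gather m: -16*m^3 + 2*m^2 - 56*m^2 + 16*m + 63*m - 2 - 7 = -16*m^3 - 54*m^2 + 79*m - 9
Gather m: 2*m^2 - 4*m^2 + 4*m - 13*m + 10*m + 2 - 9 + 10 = -2*m^2 + m + 3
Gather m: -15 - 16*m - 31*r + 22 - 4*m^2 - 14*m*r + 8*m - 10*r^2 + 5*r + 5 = -4*m^2 + m*(-14*r - 8) - 10*r^2 - 26*r + 12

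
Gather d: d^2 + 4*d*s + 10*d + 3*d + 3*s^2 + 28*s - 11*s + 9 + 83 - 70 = d^2 + d*(4*s + 13) + 3*s^2 + 17*s + 22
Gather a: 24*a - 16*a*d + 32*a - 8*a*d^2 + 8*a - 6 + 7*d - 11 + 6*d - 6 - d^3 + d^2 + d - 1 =a*(-8*d^2 - 16*d + 64) - d^3 + d^2 + 14*d - 24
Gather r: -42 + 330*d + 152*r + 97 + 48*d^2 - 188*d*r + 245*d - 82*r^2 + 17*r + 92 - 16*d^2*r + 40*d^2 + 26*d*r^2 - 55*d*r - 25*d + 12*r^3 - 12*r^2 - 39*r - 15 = 88*d^2 + 550*d + 12*r^3 + r^2*(26*d - 94) + r*(-16*d^2 - 243*d + 130) + 132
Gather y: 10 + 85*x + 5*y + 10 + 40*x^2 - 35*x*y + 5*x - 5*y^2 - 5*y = 40*x^2 - 35*x*y + 90*x - 5*y^2 + 20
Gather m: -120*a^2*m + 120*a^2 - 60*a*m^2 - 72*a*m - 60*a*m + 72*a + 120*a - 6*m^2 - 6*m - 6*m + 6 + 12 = 120*a^2 + 192*a + m^2*(-60*a - 6) + m*(-120*a^2 - 132*a - 12) + 18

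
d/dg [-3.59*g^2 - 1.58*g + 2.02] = -7.18*g - 1.58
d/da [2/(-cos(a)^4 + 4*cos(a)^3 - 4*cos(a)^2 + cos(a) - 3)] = 2*(-11*cos(a) + 6*cos(2*a) - cos(3*a) + 7)*sin(a)/(cos(a)^4 - 4*cos(a)^3 + 4*cos(a)^2 - cos(a) + 3)^2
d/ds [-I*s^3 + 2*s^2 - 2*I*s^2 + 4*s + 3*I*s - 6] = -3*I*s^2 + 4*s*(1 - I) + 4 + 3*I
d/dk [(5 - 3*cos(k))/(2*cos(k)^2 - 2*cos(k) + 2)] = (3*sin(k)^2 + 10*cos(k) - 5)*sin(k)/(2*(sin(k)^2 + cos(k) - 2)^2)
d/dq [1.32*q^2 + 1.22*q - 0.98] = 2.64*q + 1.22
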